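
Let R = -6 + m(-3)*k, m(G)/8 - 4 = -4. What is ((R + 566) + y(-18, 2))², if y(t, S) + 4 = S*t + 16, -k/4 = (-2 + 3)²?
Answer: 287296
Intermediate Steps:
m(G) = 0 (m(G) = 32 + 8*(-4) = 32 - 32 = 0)
k = -4 (k = -4*(-2 + 3)² = -4*1² = -4*1 = -4)
y(t, S) = 12 + S*t (y(t, S) = -4 + (S*t + 16) = -4 + (16 + S*t) = 12 + S*t)
R = -6 (R = -6 + 0*(-4) = -6 + 0 = -6)
((R + 566) + y(-18, 2))² = ((-6 + 566) + (12 + 2*(-18)))² = (560 + (12 - 36))² = (560 - 24)² = 536² = 287296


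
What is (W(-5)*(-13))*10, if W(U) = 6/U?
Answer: 156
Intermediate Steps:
(W(-5)*(-13))*10 = ((6/(-5))*(-13))*10 = ((6*(-⅕))*(-13))*10 = -6/5*(-13)*10 = (78/5)*10 = 156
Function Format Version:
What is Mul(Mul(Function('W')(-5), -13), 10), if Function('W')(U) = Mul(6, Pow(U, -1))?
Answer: 156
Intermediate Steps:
Mul(Mul(Function('W')(-5), -13), 10) = Mul(Mul(Mul(6, Pow(-5, -1)), -13), 10) = Mul(Mul(Mul(6, Rational(-1, 5)), -13), 10) = Mul(Mul(Rational(-6, 5), -13), 10) = Mul(Rational(78, 5), 10) = 156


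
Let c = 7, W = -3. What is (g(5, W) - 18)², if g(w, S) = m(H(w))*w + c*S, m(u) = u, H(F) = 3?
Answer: 576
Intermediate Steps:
g(w, S) = 3*w + 7*S
(g(5, W) - 18)² = ((3*5 + 7*(-3)) - 18)² = ((15 - 21) - 18)² = (-6 - 18)² = (-24)² = 576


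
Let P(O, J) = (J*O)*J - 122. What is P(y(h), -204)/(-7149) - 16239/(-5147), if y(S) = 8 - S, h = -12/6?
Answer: -2025254975/36795903 ≈ -55.040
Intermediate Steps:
h = -2 (h = -12*1/6 = -2)
P(O, J) = -122 + O*J**2 (P(O, J) = O*J**2 - 122 = -122 + O*J**2)
P(y(h), -204)/(-7149) - 16239/(-5147) = (-122 + (8 - 1*(-2))*(-204)**2)/(-7149) - 16239/(-5147) = (-122 + (8 + 2)*41616)*(-1/7149) - 16239*(-1/5147) = (-122 + 10*41616)*(-1/7149) + 16239/5147 = (-122 + 416160)*(-1/7149) + 16239/5147 = 416038*(-1/7149) + 16239/5147 = -416038/7149 + 16239/5147 = -2025254975/36795903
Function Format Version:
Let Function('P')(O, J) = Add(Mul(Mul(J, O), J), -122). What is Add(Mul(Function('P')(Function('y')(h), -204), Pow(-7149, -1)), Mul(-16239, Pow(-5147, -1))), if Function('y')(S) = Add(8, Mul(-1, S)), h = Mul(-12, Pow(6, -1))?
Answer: Rational(-2025254975, 36795903) ≈ -55.040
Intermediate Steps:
h = -2 (h = Mul(-12, Rational(1, 6)) = -2)
Function('P')(O, J) = Add(-122, Mul(O, Pow(J, 2))) (Function('P')(O, J) = Add(Mul(O, Pow(J, 2)), -122) = Add(-122, Mul(O, Pow(J, 2))))
Add(Mul(Function('P')(Function('y')(h), -204), Pow(-7149, -1)), Mul(-16239, Pow(-5147, -1))) = Add(Mul(Add(-122, Mul(Add(8, Mul(-1, -2)), Pow(-204, 2))), Pow(-7149, -1)), Mul(-16239, Pow(-5147, -1))) = Add(Mul(Add(-122, Mul(Add(8, 2), 41616)), Rational(-1, 7149)), Mul(-16239, Rational(-1, 5147))) = Add(Mul(Add(-122, Mul(10, 41616)), Rational(-1, 7149)), Rational(16239, 5147)) = Add(Mul(Add(-122, 416160), Rational(-1, 7149)), Rational(16239, 5147)) = Add(Mul(416038, Rational(-1, 7149)), Rational(16239, 5147)) = Add(Rational(-416038, 7149), Rational(16239, 5147)) = Rational(-2025254975, 36795903)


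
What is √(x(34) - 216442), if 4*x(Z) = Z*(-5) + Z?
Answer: 2*I*√54119 ≈ 465.27*I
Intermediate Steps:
x(Z) = -Z (x(Z) = (Z*(-5) + Z)/4 = (-5*Z + Z)/4 = (-4*Z)/4 = -Z)
√(x(34) - 216442) = √(-1*34 - 216442) = √(-34 - 216442) = √(-216476) = 2*I*√54119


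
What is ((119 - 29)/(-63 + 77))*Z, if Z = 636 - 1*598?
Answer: 1710/7 ≈ 244.29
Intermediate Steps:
Z = 38 (Z = 636 - 598 = 38)
((119 - 29)/(-63 + 77))*Z = ((119 - 29)/(-63 + 77))*38 = (90/14)*38 = (90*(1/14))*38 = (45/7)*38 = 1710/7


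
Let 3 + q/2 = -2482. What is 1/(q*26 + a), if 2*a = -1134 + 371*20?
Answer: -1/126077 ≈ -7.9317e-6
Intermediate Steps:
q = -4970 (q = -6 + 2*(-2482) = -6 - 4964 = -4970)
a = 3143 (a = (-1134 + 371*20)/2 = (-1134 + 7420)/2 = (½)*6286 = 3143)
1/(q*26 + a) = 1/(-4970*26 + 3143) = 1/(-129220 + 3143) = 1/(-126077) = -1/126077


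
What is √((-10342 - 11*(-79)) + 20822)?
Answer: 3*√1261 ≈ 106.53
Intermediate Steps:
√((-10342 - 11*(-79)) + 20822) = √((-10342 + 869) + 20822) = √(-9473 + 20822) = √11349 = 3*√1261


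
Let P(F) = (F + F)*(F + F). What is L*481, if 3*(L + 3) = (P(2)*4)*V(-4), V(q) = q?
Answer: -127465/3 ≈ -42488.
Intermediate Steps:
P(F) = 4*F**2 (P(F) = (2*F)*(2*F) = 4*F**2)
L = -265/3 (L = -3 + (((4*2**2)*4)*(-4))/3 = -3 + (((4*4)*4)*(-4))/3 = -3 + ((16*4)*(-4))/3 = -3 + (64*(-4))/3 = -3 + (1/3)*(-256) = -3 - 256/3 = -265/3 ≈ -88.333)
L*481 = -265/3*481 = -127465/3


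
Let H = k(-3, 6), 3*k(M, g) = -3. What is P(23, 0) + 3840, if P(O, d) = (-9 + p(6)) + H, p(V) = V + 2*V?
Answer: 3848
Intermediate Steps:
k(M, g) = -1 (k(M, g) = (⅓)*(-3) = -1)
p(V) = 3*V
H = -1
P(O, d) = 8 (P(O, d) = (-9 + 3*6) - 1 = (-9 + 18) - 1 = 9 - 1 = 8)
P(23, 0) + 3840 = 8 + 3840 = 3848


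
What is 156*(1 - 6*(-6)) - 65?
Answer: 5707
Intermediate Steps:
156*(1 - 6*(-6)) - 65 = 156*(1 + 36) - 65 = 156*37 - 65 = 5772 - 65 = 5707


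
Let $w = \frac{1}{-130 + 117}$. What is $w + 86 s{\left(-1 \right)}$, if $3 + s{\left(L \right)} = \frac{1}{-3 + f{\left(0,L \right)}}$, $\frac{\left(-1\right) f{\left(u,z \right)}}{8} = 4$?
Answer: $- \frac{118543}{455} \approx -260.53$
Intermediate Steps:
$f{\left(u,z \right)} = -32$ ($f{\left(u,z \right)} = \left(-8\right) 4 = -32$)
$s{\left(L \right)} = - \frac{106}{35}$ ($s{\left(L \right)} = -3 + \frac{1}{-3 - 32} = -3 + \frac{1}{-35} = -3 - \frac{1}{35} = - \frac{106}{35}$)
$w = - \frac{1}{13}$ ($w = \frac{1}{-13} = - \frac{1}{13} \approx -0.076923$)
$w + 86 s{\left(-1 \right)} = - \frac{1}{13} + 86 \left(- \frac{106}{35}\right) = - \frac{1}{13} - \frac{9116}{35} = - \frac{118543}{455}$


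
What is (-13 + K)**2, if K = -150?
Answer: 26569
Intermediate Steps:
(-13 + K)**2 = (-13 - 150)**2 = (-163)**2 = 26569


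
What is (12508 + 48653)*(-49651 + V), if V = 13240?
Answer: -2226933171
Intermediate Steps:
(12508 + 48653)*(-49651 + V) = (12508 + 48653)*(-49651 + 13240) = 61161*(-36411) = -2226933171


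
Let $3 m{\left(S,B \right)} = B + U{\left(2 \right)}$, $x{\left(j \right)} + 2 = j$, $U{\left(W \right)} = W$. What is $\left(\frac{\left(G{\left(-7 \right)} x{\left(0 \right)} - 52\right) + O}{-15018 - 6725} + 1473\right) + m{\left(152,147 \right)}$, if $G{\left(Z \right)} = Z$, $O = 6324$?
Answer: $\frac{99303166}{65229} \approx 1522.4$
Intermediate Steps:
$x{\left(j \right)} = -2 + j$
$m{\left(S,B \right)} = \frac{2}{3} + \frac{B}{3}$ ($m{\left(S,B \right)} = \frac{B + 2}{3} = \frac{2 + B}{3} = \frac{2}{3} + \frac{B}{3}$)
$\left(\frac{\left(G{\left(-7 \right)} x{\left(0 \right)} - 52\right) + O}{-15018 - 6725} + 1473\right) + m{\left(152,147 \right)} = \left(\frac{\left(- 7 \left(-2 + 0\right) - 52\right) + 6324}{-15018 - 6725} + 1473\right) + \left(\frac{2}{3} + \frac{1}{3} \cdot 147\right) = \left(\frac{\left(\left(-7\right) \left(-2\right) - 52\right) + 6324}{-15018 - 6725} + 1473\right) + \left(\frac{2}{3} + 49\right) = \left(\frac{\left(14 - 52\right) + 6324}{-21743} + 1473\right) + \frac{149}{3} = \left(\left(-38 + 6324\right) \left(- \frac{1}{21743}\right) + 1473\right) + \frac{149}{3} = \left(6286 \left(- \frac{1}{21743}\right) + 1473\right) + \frac{149}{3} = \left(- \frac{6286}{21743} + 1473\right) + \frac{149}{3} = \frac{32021153}{21743} + \frac{149}{3} = \frac{99303166}{65229}$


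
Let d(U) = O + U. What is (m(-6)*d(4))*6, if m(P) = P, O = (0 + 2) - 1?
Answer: -180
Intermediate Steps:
O = 1 (O = 2 - 1 = 1)
d(U) = 1 + U
(m(-6)*d(4))*6 = -6*(1 + 4)*6 = -6*5*6 = -30*6 = -180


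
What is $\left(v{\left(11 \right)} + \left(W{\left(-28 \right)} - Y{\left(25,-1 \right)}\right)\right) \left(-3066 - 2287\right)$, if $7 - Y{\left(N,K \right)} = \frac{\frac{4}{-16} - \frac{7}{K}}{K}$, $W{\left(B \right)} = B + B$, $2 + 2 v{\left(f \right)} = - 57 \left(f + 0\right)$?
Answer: $\frac{8227561}{4} \approx 2.0569 \cdot 10^{6}$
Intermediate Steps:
$v{\left(f \right)} = -1 - \frac{57 f}{2}$ ($v{\left(f \right)} = -1 + \frac{\left(-57\right) \left(f + 0\right)}{2} = -1 + \frac{\left(-57\right) f}{2} = -1 - \frac{57 f}{2}$)
$W{\left(B \right)} = 2 B$
$Y{\left(N,K \right)} = 7 - \frac{- \frac{1}{4} - \frac{7}{K}}{K}$ ($Y{\left(N,K \right)} = 7 - \frac{\frac{4}{-16} - \frac{7}{K}}{K} = 7 - \frac{4 \left(- \frac{1}{16}\right) - \frac{7}{K}}{K} = 7 - \frac{- \frac{1}{4} - \frac{7}{K}}{K}$)
$\left(v{\left(11 \right)} + \left(W{\left(-28 \right)} - Y{\left(25,-1 \right)}\right)\right) \left(-3066 - 2287\right) = \left(\left(-1 - \frac{627}{2}\right) - \left(63 + 7 - \frac{1}{4}\right)\right) \left(-3066 - 2287\right) = \left(\left(-1 - \frac{627}{2}\right) - \left(63 + 7 - \frac{1}{4}\right)\right) \left(-5353\right) = \left(- \frac{629}{2} - \frac{279}{4}\right) \left(-5353\right) = \left(- \frac{1537}{4}\right) \left(-5353\right) = \frac{8227561}{4}$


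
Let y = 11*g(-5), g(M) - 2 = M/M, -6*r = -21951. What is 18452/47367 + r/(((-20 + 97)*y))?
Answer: 146785801/80239698 ≈ 1.8293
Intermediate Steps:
r = 7317/2 (r = -⅙*(-21951) = 7317/2 ≈ 3658.5)
g(M) = 3 (g(M) = 2 + M/M = 2 + 1 = 3)
y = 33 (y = 11*3 = 33)
18452/47367 + r/(((-20 + 97)*y)) = 18452/47367 + 7317/(2*(((-20 + 97)*33))) = 18452*(1/47367) + 7317/(2*((77*33))) = 18452/47367 + (7317/2)/2541 = 18452/47367 + (7317/2)*(1/2541) = 18452/47367 + 2439/1694 = 146785801/80239698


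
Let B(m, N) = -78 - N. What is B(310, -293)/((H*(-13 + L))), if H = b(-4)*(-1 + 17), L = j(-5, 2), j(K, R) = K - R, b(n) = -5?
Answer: 43/320 ≈ 0.13438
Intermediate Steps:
L = -7 (L = -5 - 1*2 = -5 - 2 = -7)
H = -80 (H = -5*(-1 + 17) = -5*16 = -80)
B(310, -293)/((H*(-13 + L))) = (-78 - 1*(-293))/((-80*(-13 - 7))) = (-78 + 293)/((-80*(-20))) = 215/1600 = 215*(1/1600) = 43/320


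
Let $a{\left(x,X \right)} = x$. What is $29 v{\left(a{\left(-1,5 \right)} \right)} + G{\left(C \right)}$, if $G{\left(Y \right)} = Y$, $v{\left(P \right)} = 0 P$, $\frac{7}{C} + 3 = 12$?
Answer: $\frac{7}{9} \approx 0.77778$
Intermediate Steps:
$C = \frac{7}{9}$ ($C = \frac{7}{-3 + 12} = \frac{7}{9} \approx 0.77778$)
$v{\left(P \right)} = 0$
$29 v{\left(a{\left(-1,5 \right)} \right)} + G{\left(C \right)} = 29 \cdot 0 + \frac{7}{9} = 0 + \frac{7}{9} = \frac{7}{9}$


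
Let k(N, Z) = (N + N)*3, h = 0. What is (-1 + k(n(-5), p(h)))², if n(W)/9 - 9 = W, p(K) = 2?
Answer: 46225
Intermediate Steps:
n(W) = 81 + 9*W
k(N, Z) = 6*N (k(N, Z) = (2*N)*3 = 6*N)
(-1 + k(n(-5), p(h)))² = (-1 + 6*(81 + 9*(-5)))² = (-1 + 6*(81 - 45))² = (-1 + 6*36)² = (-1 + 216)² = 215² = 46225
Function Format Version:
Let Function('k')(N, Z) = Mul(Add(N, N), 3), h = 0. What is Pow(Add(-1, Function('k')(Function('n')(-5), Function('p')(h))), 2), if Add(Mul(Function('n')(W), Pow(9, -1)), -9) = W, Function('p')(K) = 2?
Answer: 46225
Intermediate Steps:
Function('n')(W) = Add(81, Mul(9, W))
Function('k')(N, Z) = Mul(6, N) (Function('k')(N, Z) = Mul(Mul(2, N), 3) = Mul(6, N))
Pow(Add(-1, Function('k')(Function('n')(-5), Function('p')(h))), 2) = Pow(Add(-1, Mul(6, Add(81, Mul(9, -5)))), 2) = Pow(Add(-1, Mul(6, Add(81, -45))), 2) = Pow(Add(-1, Mul(6, 36)), 2) = Pow(Add(-1, 216), 2) = Pow(215, 2) = 46225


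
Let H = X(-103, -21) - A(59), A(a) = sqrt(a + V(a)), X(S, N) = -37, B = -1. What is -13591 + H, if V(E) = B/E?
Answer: -13628 - 2*sqrt(51330)/59 ≈ -13636.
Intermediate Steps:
V(E) = -1/E
A(a) = sqrt(a - 1/a)
H = -37 - 2*sqrt(51330)/59 (H = -37 - sqrt(59 - 1/59) = -37 - sqrt(3480/59) = -37 - 2*sqrt(51330)/59 ≈ -44.680)
-13591 + H = -13591 + (-37 - 2*sqrt(51330)/59) = -13628 - 2*sqrt(51330)/59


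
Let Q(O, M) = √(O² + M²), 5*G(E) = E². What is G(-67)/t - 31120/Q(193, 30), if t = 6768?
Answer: 4489/33840 - 31120*√38149/38149 ≈ -159.20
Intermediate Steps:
G(E) = E²/5
Q(O, M) = √(M² + O²)
G(-67)/t - 31120/Q(193, 30) = ((⅕)*(-67)²)/6768 - 31120/√(30² + 193²) = ((⅕)*4489)*(1/6768) - 31120/√(900 + 37249) = (4489/5)*(1/6768) - 31120*√38149/38149 = 4489/33840 - 31120*√38149/38149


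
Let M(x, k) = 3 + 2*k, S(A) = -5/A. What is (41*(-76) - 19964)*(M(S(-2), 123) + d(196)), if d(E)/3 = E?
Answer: -19317960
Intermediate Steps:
d(E) = 3*E
(41*(-76) - 19964)*(M(S(-2), 123) + d(196)) = (41*(-76) - 19964)*((3 + 2*123) + 3*196) = (-3116 - 19964)*((3 + 246) + 588) = -23080*(249 + 588) = -23080*837 = -19317960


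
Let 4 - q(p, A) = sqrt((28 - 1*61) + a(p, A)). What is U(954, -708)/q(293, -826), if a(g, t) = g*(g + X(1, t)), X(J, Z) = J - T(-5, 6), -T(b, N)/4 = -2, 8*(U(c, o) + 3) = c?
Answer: -465/83749 - 465*sqrt(83765)/334996 ≈ -0.40729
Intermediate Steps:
U(c, o) = -3 + c/8
T(b, N) = 8 (T(b, N) = -4*(-2) = 8)
X(J, Z) = -8 + J (X(J, Z) = J - 1*8 = J - 8 = -8 + J)
a(g, t) = g*(-7 + g) (a(g, t) = g*(g + (-8 + 1)) = g*(g - 7) = g*(-7 + g))
q(p, A) = 4 - sqrt(-33 + p*(-7 + p)) (q(p, A) = 4 - sqrt((28 - 1*61) + p*(-7 + p)) = 4 - sqrt((28 - 61) + p*(-7 + p)) = 4 - sqrt(-33 + p*(-7 + p)))
U(954, -708)/q(293, -826) = (-3 + (1/8)*954)/(4 - sqrt(-33 + 293*(-7 + 293))) = (-3 + 477/4)/(4 - sqrt(-33 + 293*286)) = 465/(4*(4 - sqrt(-33 + 83798))) = 465/(4*(4 - sqrt(83765)))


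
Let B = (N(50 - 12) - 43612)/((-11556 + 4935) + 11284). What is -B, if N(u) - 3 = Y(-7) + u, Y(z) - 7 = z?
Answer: 43571/4663 ≈ 9.3440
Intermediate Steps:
Y(z) = 7 + z
N(u) = 3 + u (N(u) = 3 + ((7 - 7) + u) = 3 + (0 + u) = 3 + u)
B = -43571/4663 (B = ((3 + (50 - 12)) - 43612)/((-11556 + 4935) + 11284) = ((3 + 38) - 43612)/(-6621 + 11284) = (41 - 43612)/4663 = -43571*1/4663 = -43571/4663 ≈ -9.3440)
-B = -1*(-43571/4663) = 43571/4663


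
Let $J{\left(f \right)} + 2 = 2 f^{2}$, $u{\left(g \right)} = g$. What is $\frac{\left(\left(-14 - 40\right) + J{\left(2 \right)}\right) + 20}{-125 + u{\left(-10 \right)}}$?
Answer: $\frac{28}{135} \approx 0.20741$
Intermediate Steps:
$J{\left(f \right)} = -2 + 2 f^{2}$
$\frac{\left(\left(-14 - 40\right) + J{\left(2 \right)}\right) + 20}{-125 + u{\left(-10 \right)}} = \frac{\left(\left(-14 - 40\right) - \left(2 - 2 \cdot 2^{2}\right)\right) + 20}{-125 - 10} = \frac{\left(-54 + \left(-2 + 2 \cdot 4\right)\right) + 20}{-135} = \left(\left(-54 + \left(-2 + 8\right)\right) + 20\right) \left(- \frac{1}{135}\right) = \left(\left(-54 + 6\right) + 20\right) \left(- \frac{1}{135}\right) = \left(-48 + 20\right) \left(- \frac{1}{135}\right) = \left(-28\right) \left(- \frac{1}{135}\right) = \frac{28}{135}$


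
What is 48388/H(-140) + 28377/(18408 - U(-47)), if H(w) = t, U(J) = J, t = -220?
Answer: -8867576/40601 ≈ -218.41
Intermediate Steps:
H(w) = -220
48388/H(-140) + 28377/(18408 - U(-47)) = 48388/(-220) + 28377/(18408 - 1*(-47)) = 48388*(-1/220) + 28377/(18408 + 47) = -12097/55 + 28377/18455 = -8867576/40601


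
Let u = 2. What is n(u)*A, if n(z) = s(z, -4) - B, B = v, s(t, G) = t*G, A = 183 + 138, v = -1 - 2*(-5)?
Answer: -5457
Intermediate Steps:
v = 9 (v = -1 + 10 = 9)
A = 321
s(t, G) = G*t
B = 9
n(z) = -9 - 4*z (n(z) = -4*z - 1*9 = -4*z - 9 = -9 - 4*z)
n(u)*A = (-9 - 4*2)*321 = (-9 - 8)*321 = -17*321 = -5457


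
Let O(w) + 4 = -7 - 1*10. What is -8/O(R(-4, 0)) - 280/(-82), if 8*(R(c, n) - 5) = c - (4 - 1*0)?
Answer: 3268/861 ≈ 3.7956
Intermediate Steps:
R(c, n) = 9/2 + c/8 (R(c, n) = 5 + (c - (4 - 1*0))/8 = 5 + (c - (4 + 0))/8 = 5 + (c - 1*4)/8 = 5 + (c - 4)/8 = 5 + (-4 + c)/8 = 5 + (-½ + c/8) = 9/2 + c/8)
O(w) = -21 (O(w) = -4 + (-7 - 1*10) = -4 + (-7 - 10) = -4 - 17 = -21)
-8/O(R(-4, 0)) - 280/(-82) = -8/(-21) - 280/(-82) = -8*(-1/21) - 280*(-1/82) = 8/21 + 140/41 = 3268/861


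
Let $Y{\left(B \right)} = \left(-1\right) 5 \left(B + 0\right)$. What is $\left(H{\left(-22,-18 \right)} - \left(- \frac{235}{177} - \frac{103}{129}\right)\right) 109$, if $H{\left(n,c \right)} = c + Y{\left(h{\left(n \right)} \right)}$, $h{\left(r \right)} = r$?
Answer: $\frac{26028982}{2537} \approx 10260.0$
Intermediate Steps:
$Y{\left(B \right)} = - 5 B$
$H{\left(n,c \right)} = c - 5 n$
$\left(H{\left(-22,-18 \right)} - \left(- \frac{235}{177} - \frac{103}{129}\right)\right) 109 = \left(\left(-18 - -110\right) - \left(- \frac{235}{177} - \frac{103}{129}\right)\right) 109 = \left(\left(-18 + 110\right) - - \frac{5394}{2537}\right) 109 = \left(92 + \left(\frac{103}{129} + \frac{235}{177}\right)\right) 109 = \left(92 + \frac{5394}{2537}\right) 109 = \frac{238798}{2537} \cdot 109 = \frac{26028982}{2537}$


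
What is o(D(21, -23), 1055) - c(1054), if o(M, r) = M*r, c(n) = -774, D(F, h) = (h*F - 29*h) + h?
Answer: 170629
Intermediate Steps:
D(F, h) = -28*h + F*h (D(F, h) = (F*h - 29*h) + h = (-29*h + F*h) + h = -28*h + F*h)
o(D(21, -23), 1055) - c(1054) = -23*(-28 + 21)*1055 - 1*(-774) = -23*(-7)*1055 + 774 = 161*1055 + 774 = 169855 + 774 = 170629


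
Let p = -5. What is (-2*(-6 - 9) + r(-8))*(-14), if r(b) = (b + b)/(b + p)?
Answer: -5684/13 ≈ -437.23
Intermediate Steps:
r(b) = 2*b/(-5 + b) (r(b) = (b + b)/(b - 5) = (2*b)/(-5 + b) = 2*b/(-5 + b))
(-2*(-6 - 9) + r(-8))*(-14) = (-2*(-6 - 9) + 2*(-8)/(-5 - 8))*(-14) = (-2*(-15) + 2*(-8)/(-13))*(-14) = (30 + 2*(-8)*(-1/13))*(-14) = (30 + 16/13)*(-14) = (406/13)*(-14) = -5684/13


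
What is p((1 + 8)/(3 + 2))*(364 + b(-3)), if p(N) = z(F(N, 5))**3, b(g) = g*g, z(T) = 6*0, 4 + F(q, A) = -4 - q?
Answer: 0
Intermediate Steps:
F(q, A) = -8 - q (F(q, A) = -4 + (-4 - q) = -8 - q)
z(T) = 0
b(g) = g**2
p(N) = 0 (p(N) = 0**3 = 0)
p((1 + 8)/(3 + 2))*(364 + b(-3)) = 0*(364 + (-3)**2) = 0*(364 + 9) = 0*373 = 0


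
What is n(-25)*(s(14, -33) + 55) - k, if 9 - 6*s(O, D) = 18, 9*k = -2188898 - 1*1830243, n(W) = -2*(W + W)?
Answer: 4067291/9 ≈ 4.5192e+5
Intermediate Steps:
n(W) = -4*W
k = -4019141/9 (k = (-2188898 - 1*1830243)/9 = (-2188898 - 1830243)/9 = (⅑)*(-4019141) = -4019141/9 ≈ -4.4657e+5)
s(O, D) = -3/2 (s(O, D) = 3/2 - ⅙*18 = 3/2 - 3 = -3/2)
n(-25)*(s(14, -33) + 55) - k = (-4*(-25))*(-3/2 + 55) - 1*(-4019141/9) = 100*(107/2) + 4019141/9 = 5350 + 4019141/9 = 4067291/9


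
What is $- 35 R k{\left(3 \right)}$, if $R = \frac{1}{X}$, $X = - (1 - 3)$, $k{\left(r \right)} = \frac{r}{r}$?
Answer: $- \frac{35}{2} \approx -17.5$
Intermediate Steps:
$k{\left(r \right)} = 1$
$X = 2$ ($X = \left(-1\right) \left(-2\right) = 2$)
$R = \frac{1}{2} \approx 0.5$
$- 35 R k{\left(3 \right)} = \left(-35\right) \frac{1}{2} \cdot 1 = \left(- \frac{35}{2}\right) 1 = - \frac{35}{2}$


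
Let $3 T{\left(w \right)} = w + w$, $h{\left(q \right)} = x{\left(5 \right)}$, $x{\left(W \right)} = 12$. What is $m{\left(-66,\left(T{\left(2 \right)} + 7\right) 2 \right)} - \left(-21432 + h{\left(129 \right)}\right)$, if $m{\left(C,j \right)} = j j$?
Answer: $\frac{195280}{9} \approx 21698.0$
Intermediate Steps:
$h{\left(q \right)} = 12$
$T{\left(w \right)} = \frac{2 w}{3}$ ($T{\left(w \right)} = \frac{w + w}{3} = \frac{2 w}{3}$)
$m{\left(C,j \right)} = j^{2}$
$m{\left(-66,\left(T{\left(2 \right)} + 7\right) 2 \right)} - \left(-21432 + h{\left(129 \right)}\right) = \left(\left(\frac{2}{3} \cdot 2 + 7\right) 2\right)^{2} + \left(21432 - 12\right) = \left(\left(\frac{4}{3} + 7\right) 2\right)^{2} + \left(21432 - 12\right) = \left(\frac{25}{3} \cdot 2\right)^{2} + 21420 = \left(\frac{50}{3}\right)^{2} + 21420 = \frac{2500}{9} + 21420 = \frac{195280}{9}$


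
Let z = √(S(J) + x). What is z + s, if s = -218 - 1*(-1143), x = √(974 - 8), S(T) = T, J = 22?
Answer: 925 + √(22 + √966) ≈ 932.29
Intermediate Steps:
x = √966 ≈ 31.081
z = √(22 + √966) ≈ 7.2856
s = 925 (s = -218 + 1143 = 925)
z + s = √(22 + √966) + 925 = 925 + √(22 + √966)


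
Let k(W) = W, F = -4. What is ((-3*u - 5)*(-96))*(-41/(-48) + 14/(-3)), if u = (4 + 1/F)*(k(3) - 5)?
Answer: 6405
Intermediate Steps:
u = -15/2 (u = (4 + 1/(-4))*(3 - 5) = (4 - ¼)*(-2) = (15/4)*(-2) = -15/2 ≈ -7.5000)
((-3*u - 5)*(-96))*(-41/(-48) + 14/(-3)) = ((-3*(-15/2) - 5)*(-96))*(-41/(-48) + 14/(-3)) = ((45/2 - 5)*(-96))*(-41*(-1/48) + 14*(-⅓)) = ((35/2)*(-96))*(41/48 - 14/3) = -1680*(-61/16) = 6405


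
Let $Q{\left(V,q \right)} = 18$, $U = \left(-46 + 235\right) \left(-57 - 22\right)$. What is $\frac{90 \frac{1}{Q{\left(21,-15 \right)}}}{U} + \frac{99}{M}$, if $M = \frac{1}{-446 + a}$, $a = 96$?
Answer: $- \frac{517359155}{14931} \approx -34650.0$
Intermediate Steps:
$U = -14931$ ($U = 189 \left(-79\right) = -14931$)
$M = - \frac{1}{350}$ ($M = \frac{1}{-446 + 96} = \frac{1}{-350} = - \frac{1}{350} \approx -0.0028571$)
$\frac{90 \frac{1}{Q{\left(21,-15 \right)}}}{U} + \frac{99}{M} = \frac{90 \cdot \frac{1}{18}}{-14931} + \frac{99}{- \frac{1}{350}} = 90 \cdot \frac{1}{18} \left(- \frac{1}{14931}\right) + 99 \left(-350\right) = 5 \left(- \frac{1}{14931}\right) - 34650 = - \frac{5}{14931} - 34650 = - \frac{517359155}{14931}$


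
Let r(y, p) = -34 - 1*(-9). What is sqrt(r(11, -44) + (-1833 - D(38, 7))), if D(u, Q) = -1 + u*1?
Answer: I*sqrt(1895) ≈ 43.532*I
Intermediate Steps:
D(u, Q) = -1 + u
r(y, p) = -25 (r(y, p) = -34 + 9 = -25)
sqrt(r(11, -44) + (-1833 - D(38, 7))) = sqrt(-25 + (-1833 - (-1 + 38))) = sqrt(-25 + (-1833 - 1*37)) = sqrt(-25 + (-1833 - 37)) = sqrt(-25 - 1870) = sqrt(-1895) = I*sqrt(1895)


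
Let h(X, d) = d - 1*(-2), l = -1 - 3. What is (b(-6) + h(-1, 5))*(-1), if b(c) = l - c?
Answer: -9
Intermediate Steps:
l = -4
h(X, d) = 2 + d (h(X, d) = d + 2 = 2 + d)
b(c) = -4 - c
(b(-6) + h(-1, 5))*(-1) = ((-4 - 1*(-6)) + (2 + 5))*(-1) = ((-4 + 6) + 7)*(-1) = (2 + 7)*(-1) = 9*(-1) = -9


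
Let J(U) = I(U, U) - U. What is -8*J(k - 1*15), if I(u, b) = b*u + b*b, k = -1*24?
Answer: -24648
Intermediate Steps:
k = -24
I(u, b) = b**2 + b*u (I(u, b) = b*u + b**2 = b**2 + b*u)
J(U) = -U + 2*U**2 (J(U) = U*(U + U) - U = U*(2*U) - U = 2*U**2 - U = -U + 2*U**2)
-8*J(k - 1*15) = -8*(-24 - 1*15)*(-1 + 2*(-24 - 1*15)) = -8*(-24 - 15)*(-1 + 2*(-24 - 15)) = -(-312)*(-1 + 2*(-39)) = -(-312)*(-1 - 78) = -(-312)*(-79) = -8*3081 = -24648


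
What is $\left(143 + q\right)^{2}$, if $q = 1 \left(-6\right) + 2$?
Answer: $19321$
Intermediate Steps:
$q = -4$ ($q = -6 + 2 = -4$)
$\left(143 + q\right)^{2} = \left(143 - 4\right)^{2} = 139^{2} = 19321$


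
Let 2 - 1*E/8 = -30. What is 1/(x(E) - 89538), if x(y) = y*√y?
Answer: -1/85442 ≈ -1.1704e-5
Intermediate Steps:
E = 256 (E = 16 - 8*(-30) = 16 + 240 = 256)
x(y) = y^(3/2)
1/(x(E) - 89538) = 1/(256^(3/2) - 89538) = 1/(4096 - 89538) = 1/(-85442) = -1/85442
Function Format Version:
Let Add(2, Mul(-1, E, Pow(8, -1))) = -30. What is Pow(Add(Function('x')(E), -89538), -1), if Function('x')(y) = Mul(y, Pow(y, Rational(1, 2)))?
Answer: Rational(-1, 85442) ≈ -1.1704e-5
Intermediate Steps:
E = 256 (E = Add(16, Mul(-8, -30)) = Add(16, 240) = 256)
Function('x')(y) = Pow(y, Rational(3, 2))
Pow(Add(Function('x')(E), -89538), -1) = Pow(Add(Pow(256, Rational(3, 2)), -89538), -1) = Pow(Add(4096, -89538), -1) = Pow(-85442, -1) = Rational(-1, 85442)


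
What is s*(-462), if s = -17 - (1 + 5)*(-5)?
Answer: -6006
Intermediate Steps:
s = 13 (s = -17 - 6*(-5) = -17 - 1*(-30) = -17 + 30 = 13)
s*(-462) = 13*(-462) = -6006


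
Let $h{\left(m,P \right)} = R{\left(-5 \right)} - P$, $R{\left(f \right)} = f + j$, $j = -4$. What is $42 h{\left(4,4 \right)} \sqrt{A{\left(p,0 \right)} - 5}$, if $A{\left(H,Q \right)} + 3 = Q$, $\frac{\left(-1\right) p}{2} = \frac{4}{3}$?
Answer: $- 1092 i \sqrt{2} \approx - 1544.3 i$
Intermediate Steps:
$R{\left(f \right)} = -4 + f$ ($R{\left(f \right)} = f - 4 = -4 + f$)
$p = - \frac{8}{3}$ ($p = - 2 \cdot \frac{4}{3} = - 2 \cdot 4 \cdot \frac{1}{3} = \left(-2\right) \frac{4}{3} = - \frac{8}{3} \approx -2.6667$)
$A{\left(H,Q \right)} = -3 + Q$
$h{\left(m,P \right)} = -9 - P$ ($h{\left(m,P \right)} = \left(-4 - 5\right) - P = -9 - P$)
$42 h{\left(4,4 \right)} \sqrt{A{\left(p,0 \right)} - 5} = 42 \left(-9 - 4\right) \sqrt{\left(-3 + 0\right) - 5} = 42 \left(-9 - 4\right) \sqrt{-3 - 5} = 42 \left(-13\right) \sqrt{-8} = - 546 \cdot 2 i \sqrt{2} = - 1092 i \sqrt{2}$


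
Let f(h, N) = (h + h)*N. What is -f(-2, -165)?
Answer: -660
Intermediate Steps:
f(h, N) = 2*N*h (f(h, N) = (2*h)*N = 2*N*h)
-f(-2, -165) = -2*(-165)*(-2) = -1*660 = -660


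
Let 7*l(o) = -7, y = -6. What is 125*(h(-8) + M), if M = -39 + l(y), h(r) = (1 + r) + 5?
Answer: -5250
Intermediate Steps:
l(o) = -1 (l(o) = (⅐)*(-7) = -1)
h(r) = 6 + r
M = -40 (M = -39 - 1 = -40)
125*(h(-8) + M) = 125*((6 - 8) - 40) = 125*(-2 - 40) = 125*(-42) = -5250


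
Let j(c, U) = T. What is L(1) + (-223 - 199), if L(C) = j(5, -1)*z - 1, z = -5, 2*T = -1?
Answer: -841/2 ≈ -420.50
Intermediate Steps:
T = -½ (T = (½)*(-1) = -½ ≈ -0.50000)
j(c, U) = -½
L(C) = 3/2 (L(C) = -½*(-5) - 1 = 5/2 - 1 = 3/2)
L(1) + (-223 - 199) = 3/2 + (-223 - 199) = 3/2 - 422 = -841/2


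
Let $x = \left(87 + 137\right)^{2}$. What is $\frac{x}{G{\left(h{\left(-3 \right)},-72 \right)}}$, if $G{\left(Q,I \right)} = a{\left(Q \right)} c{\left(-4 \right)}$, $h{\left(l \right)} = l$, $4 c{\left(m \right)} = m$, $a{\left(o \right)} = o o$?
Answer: $- \frac{50176}{9} \approx -5575.1$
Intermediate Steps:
$a{\left(o \right)} = o^{2}$
$c{\left(m \right)} = \frac{m}{4}$
$G{\left(Q,I \right)} = - Q^{2}$ ($G{\left(Q,I \right)} = Q^{2} \cdot \frac{1}{4} \left(-4\right) = Q^{2} \left(-1\right) = - Q^{2}$)
$x = 50176$ ($x = 224^{2} = 50176$)
$\frac{x}{G{\left(h{\left(-3 \right)},-72 \right)}} = \frac{50176}{\left(-1\right) \left(-3\right)^{2}} = \frac{50176}{\left(-1\right) 9} = \frac{50176}{-9} = 50176 \left(- \frac{1}{9}\right) = - \frac{50176}{9}$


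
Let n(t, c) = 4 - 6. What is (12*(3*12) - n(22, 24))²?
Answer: 188356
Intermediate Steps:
n(t, c) = -2
(12*(3*12) - n(22, 24))² = (12*(3*12) - 1*(-2))² = (12*36 + 2)² = (432 + 2)² = 434² = 188356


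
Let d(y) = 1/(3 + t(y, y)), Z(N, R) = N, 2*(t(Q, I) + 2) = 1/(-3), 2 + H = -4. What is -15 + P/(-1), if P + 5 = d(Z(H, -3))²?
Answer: -286/25 ≈ -11.440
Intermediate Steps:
H = -6 (H = -2 - 4 = -6)
t(Q, I) = -13/6 (t(Q, I) = -2 + (½)/(-3) = -2 + (½)*(-⅓) = -2 - ⅙ = -13/6)
d(y) = 6/5 (d(y) = 1/(3 - 13/6) = 1/(⅚) = 6/5)
P = -89/25 (P = -5 + (6/5)² = -5 + 36/25 = -89/25 ≈ -3.5600)
-15 + P/(-1) = -15 - 89/25/(-1) = -15 - 1*(-89/25) = -15 + 89/25 = -286/25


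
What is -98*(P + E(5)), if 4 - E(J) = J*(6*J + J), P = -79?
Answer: 24500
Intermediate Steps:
E(J) = 4 - 7*J² (E(J) = 4 - J*(6*J + J) = 4 - J*7*J = 4 - 7*J²)
-98*(P + E(5)) = -98*(-79 + (4 - 7*5²)) = -98*(-79 + (4 - 7*25)) = -98*(-79 + (4 - 175)) = -98*(-79 - 171) = -98*(-250) = 24500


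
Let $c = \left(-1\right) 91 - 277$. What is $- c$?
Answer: $368$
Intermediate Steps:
$c = -368$ ($c = -91 - 277 = -368$)
$- c = \left(-1\right) \left(-368\right) = 368$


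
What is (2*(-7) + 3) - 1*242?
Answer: -253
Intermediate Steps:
(2*(-7) + 3) - 1*242 = (-14 + 3) - 242 = -11 - 242 = -253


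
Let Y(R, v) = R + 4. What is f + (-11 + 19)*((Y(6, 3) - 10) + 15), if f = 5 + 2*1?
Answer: 127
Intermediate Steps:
f = 7 (f = 5 + 2 = 7)
Y(R, v) = 4 + R
f + (-11 + 19)*((Y(6, 3) - 10) + 15) = 7 + (-11 + 19)*(((4 + 6) - 10) + 15) = 7 + 8*((10 - 10) + 15) = 7 + 8*(0 + 15) = 7 + 8*15 = 7 + 120 = 127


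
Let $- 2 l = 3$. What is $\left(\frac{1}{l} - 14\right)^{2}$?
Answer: $\frac{1936}{9} \approx 215.11$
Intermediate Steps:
$l = - \frac{3}{2}$ ($l = \left(- \frac{1}{2}\right) 3 = - \frac{3}{2} \approx -1.5$)
$\left(\frac{1}{l} - 14\right)^{2} = \left(\frac{1}{- \frac{3}{2}} - 14\right)^{2} = \left(- \frac{2}{3} - 14\right)^{2} = \left(- \frac{44}{3}\right)^{2} = \frac{1936}{9}$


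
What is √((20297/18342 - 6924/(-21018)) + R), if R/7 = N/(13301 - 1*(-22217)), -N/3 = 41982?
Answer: I*√69043795960047530586070/54335796654 ≈ 4.8359*I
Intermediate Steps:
N = -125946 (N = -3*41982 = -125946)
R = -62973/2537 (R = 7*(-125946/(13301 - 1*(-22217))) = 7*(-125946/(13301 + 22217)) = 7*(-125946/35518) = 7*(-125946*1/35518) = 7*(-62973/17759) = -62973/2537 ≈ -24.822)
√((20297/18342 - 6924/(-21018)) + R) = √((20297/18342 - 6924/(-21018)) - 62973/2537) = √((20297*(1/18342) - 6924*(-1/21018)) - 62973/2537) = √((20297/18342 + 1154/3503) - 62973/2537) = √(92267059/64252026 - 62973/2537) = √(-3812061304615/163007389962) = I*√69043795960047530586070/54335796654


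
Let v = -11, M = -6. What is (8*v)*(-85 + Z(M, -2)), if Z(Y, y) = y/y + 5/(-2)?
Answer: 7612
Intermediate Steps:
Z(Y, y) = -3/2 (Z(Y, y) = 1 + 5*(-½) = 1 - 5/2 = -3/2)
(8*v)*(-85 + Z(M, -2)) = (8*(-11))*(-85 - 3/2) = -88*(-173/2) = 7612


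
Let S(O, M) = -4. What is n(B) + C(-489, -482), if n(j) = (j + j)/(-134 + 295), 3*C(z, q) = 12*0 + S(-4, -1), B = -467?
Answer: -3446/483 ≈ -7.1346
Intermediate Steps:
C(z, q) = -4/3 (C(z, q) = (12*0 - 4)/3 = (0 - 4)/3 = (⅓)*(-4) = -4/3)
n(j) = 2*j/161 (n(j) = (2*j)/161 = (2*j)*(1/161) = 2*j/161)
n(B) + C(-489, -482) = (2/161)*(-467) - 4/3 = -934/161 - 4/3 = -3446/483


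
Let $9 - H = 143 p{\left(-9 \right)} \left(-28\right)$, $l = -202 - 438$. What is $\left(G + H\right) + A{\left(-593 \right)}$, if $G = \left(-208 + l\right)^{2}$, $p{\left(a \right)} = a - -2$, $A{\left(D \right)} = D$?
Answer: $690492$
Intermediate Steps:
$l = -640$ ($l = -202 - 438 = -640$)
$p{\left(a \right)} = 2 + a$ ($p{\left(a \right)} = a + 2 = 2 + a$)
$G = 719104$ ($G = \left(-208 - 640\right)^{2} = \left(-848\right)^{2} = 719104$)
$H = -28019$ ($H = 9 - 143 \left(2 - 9\right) \left(-28\right) = 9 - 143 \left(-7\right) \left(-28\right) = 9 - \left(-1001\right) \left(-28\right) = 9 - 28028 = -28019$)
$\left(G + H\right) + A{\left(-593 \right)} = \left(719104 - 28019\right) - 593 = 691085 - 593 = 690492$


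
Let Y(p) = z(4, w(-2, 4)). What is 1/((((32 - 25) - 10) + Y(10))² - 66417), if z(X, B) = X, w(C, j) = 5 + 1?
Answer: -1/66416 ≈ -1.5057e-5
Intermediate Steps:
w(C, j) = 6
Y(p) = 4
1/((((32 - 25) - 10) + Y(10))² - 66417) = 1/((((32 - 25) - 10) + 4)² - 66417) = 1/(((7 - 10) + 4)² - 66417) = 1/((-3 + 4)² - 66417) = 1/(1² - 66417) = 1/(1 - 66417) = 1/(-66416) = -1/66416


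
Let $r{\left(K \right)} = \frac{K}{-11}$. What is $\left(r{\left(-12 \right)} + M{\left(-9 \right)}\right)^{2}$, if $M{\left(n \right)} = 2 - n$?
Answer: $\frac{17689}{121} \approx 146.19$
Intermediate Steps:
$r{\left(K \right)} = - \frac{K}{11}$ ($r{\left(K \right)} = K \left(- \frac{1}{11}\right) = - \frac{K}{11}$)
$\left(r{\left(-12 \right)} + M{\left(-9 \right)}\right)^{2} = \left(\left(- \frac{1}{11}\right) \left(-12\right) + \left(2 - -9\right)\right)^{2} = \left(\frac{12}{11} + \left(2 + 9\right)\right)^{2} = \left(\frac{12}{11} + 11\right)^{2} = \left(\frac{133}{11}\right)^{2} = \frac{17689}{121}$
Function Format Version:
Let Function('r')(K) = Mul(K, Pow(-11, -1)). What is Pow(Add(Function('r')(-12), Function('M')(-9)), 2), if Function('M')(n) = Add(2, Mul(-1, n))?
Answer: Rational(17689, 121) ≈ 146.19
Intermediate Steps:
Function('r')(K) = Mul(Rational(-1, 11), K) (Function('r')(K) = Mul(K, Rational(-1, 11)) = Mul(Rational(-1, 11), K))
Pow(Add(Function('r')(-12), Function('M')(-9)), 2) = Pow(Add(Mul(Rational(-1, 11), -12), Add(2, Mul(-1, -9))), 2) = Pow(Add(Rational(12, 11), Add(2, 9)), 2) = Pow(Add(Rational(12, 11), 11), 2) = Pow(Rational(133, 11), 2) = Rational(17689, 121)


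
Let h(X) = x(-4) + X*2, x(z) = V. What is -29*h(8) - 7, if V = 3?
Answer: -558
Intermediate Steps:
x(z) = 3
h(X) = 3 + 2*X (h(X) = 3 + X*2 = 3 + 2*X)
-29*h(8) - 7 = -29*(3 + 2*8) - 7 = -29*(3 + 16) - 7 = -29*19 - 7 = -551 - 7 = -558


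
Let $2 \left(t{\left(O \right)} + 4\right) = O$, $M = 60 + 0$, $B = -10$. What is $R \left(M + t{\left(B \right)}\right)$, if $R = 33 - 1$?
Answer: $1632$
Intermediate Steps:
$M = 60$
$t{\left(O \right)} = -4 + \frac{O}{2}$
$R = 32$ ($R = 33 - 1 = 32$)
$R \left(M + t{\left(B \right)}\right) = 32 \left(60 + \left(-4 + \frac{1}{2} \left(-10\right)\right)\right) = 32 \left(60 - 9\right) = 32 \cdot 51 = 1632$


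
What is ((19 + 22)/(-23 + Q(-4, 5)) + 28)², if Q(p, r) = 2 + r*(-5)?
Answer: 1555009/2116 ≈ 734.88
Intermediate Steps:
Q(p, r) = 2 - 5*r
((19 + 22)/(-23 + Q(-4, 5)) + 28)² = ((19 + 22)/(-23 + (2 - 5*5)) + 28)² = (41/(-23 + (2 - 25)) + 28)² = (41/(-23 - 23) + 28)² = (41/(-46) + 28)² = (41*(-1/46) + 28)² = (-41/46 + 28)² = (1247/46)² = 1555009/2116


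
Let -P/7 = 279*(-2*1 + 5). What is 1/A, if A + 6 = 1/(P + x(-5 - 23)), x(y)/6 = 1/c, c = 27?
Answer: -52729/316383 ≈ -0.16666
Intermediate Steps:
x(y) = 2/9 (x(y) = 6/27 = 6*(1/27) = 2/9)
P = -5859 (P = -1953*(-2*1 + 5) = -1953*(-2 + 5) = -1953*3 = -7*837 = -5859)
A = -316383/52729 (A = -6 + 1/(-5859 + 2/9) = -6 + 1/(-52729/9) = -6 - 9/52729 = -316383/52729 ≈ -6.0002)
1/A = 1/(-316383/52729) = -52729/316383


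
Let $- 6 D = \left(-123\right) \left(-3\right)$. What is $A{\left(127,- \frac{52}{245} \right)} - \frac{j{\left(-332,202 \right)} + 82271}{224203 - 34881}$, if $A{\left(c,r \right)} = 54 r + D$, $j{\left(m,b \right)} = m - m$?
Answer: $- \frac{243170129}{3313135} \approx -73.396$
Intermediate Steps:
$j{\left(m,b \right)} = 0$
$D = - \frac{123}{2}$ ($D = - \frac{\left(-123\right) \left(-3\right)}{6} = \left(- \frac{1}{6}\right) 369 = - \frac{123}{2} \approx -61.5$)
$A{\left(c,r \right)} = - \frac{123}{2} + 54 r$ ($A{\left(c,r \right)} = 54 r - \frac{123}{2} = - \frac{123}{2} + 54 r$)
$A{\left(127,- \frac{52}{245} \right)} - \frac{j{\left(-332,202 \right)} + 82271}{224203 - 34881} = \left(- \frac{123}{2} + 54 \left(- \frac{52}{245}\right)\right) - \frac{0 + 82271}{224203 - 34881} = \left(- \frac{123}{2} + 54 \left(\left(-52\right) \frac{1}{245}\right)\right) - \frac{82271}{189322} = \left(- \frac{123}{2} + 54 \left(- \frac{52}{245}\right)\right) - 82271 \cdot \frac{1}{189322} = \left(- \frac{123}{2} - \frac{2808}{245}\right) - \frac{11753}{27046} = - \frac{35751}{490} - \frac{11753}{27046} = - \frac{243170129}{3313135}$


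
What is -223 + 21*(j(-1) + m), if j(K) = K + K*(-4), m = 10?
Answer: 50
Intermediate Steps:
j(K) = -3*K (j(K) = K - 4*K = -3*K)
-223 + 21*(j(-1) + m) = -223 + 21*(-3*(-1) + 10) = -223 + 21*(3 + 10) = -223 + 21*13 = -223 + 273 = 50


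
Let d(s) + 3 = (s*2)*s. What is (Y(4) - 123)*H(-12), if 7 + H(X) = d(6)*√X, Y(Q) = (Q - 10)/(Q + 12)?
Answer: 6909/8 - 68103*I*√3/4 ≈ 863.63 - 29489.0*I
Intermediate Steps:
d(s) = -3 + 2*s² (d(s) = -3 + (s*2)*s = -3 + (2*s)*s = -3 + 2*s²)
Y(Q) = (-10 + Q)/(12 + Q)
H(X) = -7 + 69*√X (H(X) = -7 + (-3 + 2*6²)*√X = -7 + (-3 + 2*36)*√X = -7 + (-3 + 72)*√X = -7 + 69*√X)
(Y(4) - 123)*H(-12) = ((-10 + 4)/(12 + 4) - 123)*(-7 + 69*√(-12)) = (-6/16 - 123)*(-7 + 69*(2*I*√3)) = ((1/16)*(-6) - 123)*(-7 + 138*I*√3) = (-3/8 - 123)*(-7 + 138*I*√3) = -987*(-7 + 138*I*√3)/8 = 6909/8 - 68103*I*√3/4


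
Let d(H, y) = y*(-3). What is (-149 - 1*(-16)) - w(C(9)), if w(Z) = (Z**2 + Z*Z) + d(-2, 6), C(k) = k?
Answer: -277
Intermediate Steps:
d(H, y) = -3*y
w(Z) = -18 + 2*Z**2 (w(Z) = (Z**2 + Z*Z) - 3*6 = (Z**2 + Z**2) - 18 = 2*Z**2 - 18 = -18 + 2*Z**2)
(-149 - 1*(-16)) - w(C(9)) = (-149 - 1*(-16)) - (-18 + 2*9**2) = (-149 + 16) - (-18 + 2*81) = -133 - (-18 + 162) = -133 - 1*144 = -133 - 144 = -277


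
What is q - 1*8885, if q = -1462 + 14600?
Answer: 4253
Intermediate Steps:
q = 13138
q - 1*8885 = 13138 - 1*8885 = 13138 - 8885 = 4253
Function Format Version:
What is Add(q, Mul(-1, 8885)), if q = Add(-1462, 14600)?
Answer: 4253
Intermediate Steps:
q = 13138
Add(q, Mul(-1, 8885)) = Add(13138, Mul(-1, 8885)) = Add(13138, -8885) = 4253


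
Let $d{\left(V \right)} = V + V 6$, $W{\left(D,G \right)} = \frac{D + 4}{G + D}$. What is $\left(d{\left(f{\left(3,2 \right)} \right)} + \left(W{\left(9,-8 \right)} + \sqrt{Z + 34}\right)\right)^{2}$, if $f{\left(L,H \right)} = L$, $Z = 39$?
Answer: $\left(34 + \sqrt{73}\right)^{2} \approx 1810.0$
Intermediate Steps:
$W{\left(D,G \right)} = \frac{4 + D}{D + G}$
$d{\left(V \right)} = 7 V$ ($d{\left(V \right)} = V + 6 V = 7 V$)
$\left(d{\left(f{\left(3,2 \right)} \right)} + \left(W{\left(9,-8 \right)} + \sqrt{Z + 34}\right)\right)^{2} = \left(7 \cdot 3 + \left(\frac{4 + 9}{9 - 8} + \sqrt{39 + 34}\right)\right)^{2} = \left(21 + \left(1^{-1} \cdot 13 + \sqrt{73}\right)\right)^{2} = \left(21 + \left(1 \cdot 13 + \sqrt{73}\right)\right)^{2} = \left(21 + \left(13 + \sqrt{73}\right)\right)^{2} = \left(34 + \sqrt{73}\right)^{2}$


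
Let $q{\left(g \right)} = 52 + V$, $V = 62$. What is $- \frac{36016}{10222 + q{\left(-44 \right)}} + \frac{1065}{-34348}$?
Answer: $- \frac{39002669}{11094404} \approx -3.5155$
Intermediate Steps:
$q{\left(g \right)} = 114$ ($q{\left(g \right)} = 52 + 62 = 114$)
$- \frac{36016}{10222 + q{\left(-44 \right)}} + \frac{1065}{-34348} = - \frac{36016}{10222 + 114} + \frac{1065}{-34348} = - \frac{36016}{10336} + 1065 \left(- \frac{1}{34348}\right) = \left(-36016\right) \frac{1}{10336} - \frac{1065}{34348} = - \frac{2251}{646} - \frac{1065}{34348} = - \frac{39002669}{11094404}$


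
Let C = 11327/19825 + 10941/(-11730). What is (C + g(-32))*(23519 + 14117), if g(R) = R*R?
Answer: 298634564842462/7751575 ≈ 3.8526e+7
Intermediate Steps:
C = -5602641/15503150 (C = 11327*(1/19825) + 10941*(-1/11730) = 11327/19825 - 3647/3910 = -5602641/15503150 ≈ -0.36139)
g(R) = R²
(C + g(-32))*(23519 + 14117) = (-5602641/15503150 + (-32)²)*(23519 + 14117) = (-5602641/15503150 + 1024)*37636 = (15869622959/15503150)*37636 = 298634564842462/7751575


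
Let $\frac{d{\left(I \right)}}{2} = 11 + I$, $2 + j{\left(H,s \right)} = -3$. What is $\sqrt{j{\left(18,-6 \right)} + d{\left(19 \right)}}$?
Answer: $\sqrt{55} \approx 7.4162$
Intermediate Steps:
$j{\left(H,s \right)} = -5$ ($j{\left(H,s \right)} = -2 - 3 = -5$)
$d{\left(I \right)} = 22 + 2 I$ ($d{\left(I \right)} = 2 \left(11 + I\right) = 22 + 2 I$)
$\sqrt{j{\left(18,-6 \right)} + d{\left(19 \right)}} = \sqrt{-5 + \left(22 + 2 \cdot 19\right)} = \sqrt{-5 + \left(22 + 38\right)} = \sqrt{-5 + 60} = \sqrt{55}$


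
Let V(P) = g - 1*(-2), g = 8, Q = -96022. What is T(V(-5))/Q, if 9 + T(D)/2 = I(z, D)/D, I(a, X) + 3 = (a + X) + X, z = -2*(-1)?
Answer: 71/480110 ≈ 0.00014788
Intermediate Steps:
z = 2
I(a, X) = -3 + a + 2*X (I(a, X) = -3 + ((a + X) + X) = -3 + ((X + a) + X) = -3 + (a + 2*X) = -3 + a + 2*X)
V(P) = 10 (V(P) = 8 - 1*(-2) = 8 + 2 = 10)
T(D) = -18 + 2*(-1 + 2*D)/D (T(D) = -18 + 2*((-3 + 2 + 2*D)/D) = -18 + 2*((-1 + 2*D)/D) = -18 + 2*(-1 + 2*D)/D)
T(V(-5))/Q = (-14 - 2/10)/(-96022) = (-14 - 2*⅒)*(-1/96022) = (-14 - ⅕)*(-1/96022) = -71/5*(-1/96022) = 71/480110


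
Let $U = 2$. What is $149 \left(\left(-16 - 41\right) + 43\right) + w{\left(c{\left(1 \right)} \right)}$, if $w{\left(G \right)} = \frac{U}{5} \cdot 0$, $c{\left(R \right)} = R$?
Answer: $-2086$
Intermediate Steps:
$w{\left(G \right)} = 0$ ($w{\left(G \right)} = \frac{1}{5} \cdot 2 \cdot 0 = \frac{2}{5} \cdot 0 = 0$)
$149 \left(\left(-16 - 41\right) + 43\right) + w{\left(c{\left(1 \right)} \right)} = 149 \left(\left(-16 - 41\right) + 43\right) + 0 = 149 \left(-57 + 43\right) + 0 = 149 \left(-14\right) + 0 = -2086 + 0 = -2086$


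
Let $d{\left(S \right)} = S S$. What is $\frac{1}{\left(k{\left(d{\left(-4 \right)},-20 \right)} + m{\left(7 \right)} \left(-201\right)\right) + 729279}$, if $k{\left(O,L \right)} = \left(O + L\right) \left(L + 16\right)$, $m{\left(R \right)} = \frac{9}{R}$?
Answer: $\frac{7}{5103256} \approx 1.3717 \cdot 10^{-6}$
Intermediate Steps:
$d{\left(S \right)} = S^{2}$
$k{\left(O,L \right)} = \left(16 + L\right) \left(L + O\right)$ ($k{\left(O,L \right)} = \left(L + O\right) \left(16 + L\right) = \left(16 + L\right) \left(L + O\right)$)
$\frac{1}{\left(k{\left(d{\left(-4 \right)},-20 \right)} + m{\left(7 \right)} \left(-201\right)\right) + 729279} = \frac{1}{\left(\left(\left(-20\right)^{2} + 16 \left(-20\right) + 16 \left(-4\right)^{2} - 20 \left(-4\right)^{2}\right) + \frac{9}{7} \left(-201\right)\right) + 729279} = \frac{1}{\left(\left(400 - 320 + 16 \cdot 16 - 320\right) + 9 \cdot \frac{1}{7} \left(-201\right)\right) + 729279} = \frac{1}{\left(\left(400 - 320 + 256 - 320\right) + \frac{9}{7} \left(-201\right)\right) + 729279} = \frac{1}{\left(16 - \frac{1809}{7}\right) + 729279} = \frac{1}{- \frac{1697}{7} + 729279} = \frac{1}{\frac{5103256}{7}} = \frac{7}{5103256}$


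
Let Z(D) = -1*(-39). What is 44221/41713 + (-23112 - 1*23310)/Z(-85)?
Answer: -644892089/542269 ≈ -1189.2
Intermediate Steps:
Z(D) = 39
44221/41713 + (-23112 - 1*23310)/Z(-85) = 44221/41713 + (-23112 - 1*23310)/39 = 44221*(1/41713) + (-23112 - 23310)*(1/39) = 44221/41713 - 46422*1/39 = 44221/41713 - 15474/13 = -644892089/542269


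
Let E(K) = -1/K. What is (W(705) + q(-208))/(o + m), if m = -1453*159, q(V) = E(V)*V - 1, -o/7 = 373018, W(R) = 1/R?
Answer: 1409/2003717865 ≈ 7.0319e-7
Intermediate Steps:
o = -2611126 (o = -7*373018 = -2611126)
q(V) = -2 (q(V) = (-1/V)*V - 1 = -1 - 1 = -2)
m = -231027
(W(705) + q(-208))/(o + m) = (1/705 - 2)/(-2611126 - 231027) = (1/705 - 2)/(-2842153) = -1409/705*(-1/2842153) = 1409/2003717865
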